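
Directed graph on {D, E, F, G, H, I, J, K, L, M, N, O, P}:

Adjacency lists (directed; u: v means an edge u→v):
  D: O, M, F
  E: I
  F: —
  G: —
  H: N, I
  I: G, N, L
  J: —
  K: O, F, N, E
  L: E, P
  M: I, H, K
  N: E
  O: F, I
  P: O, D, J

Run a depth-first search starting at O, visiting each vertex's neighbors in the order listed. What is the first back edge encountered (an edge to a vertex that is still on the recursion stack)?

E→I

DFS from O (visiting each vertex's neighbors in the order listed); mark gray on enter, black on exit:
O gray
  F gray
  F black
  I gray
    G gray
    G black
    N gray
      E gray
        E→I: I is gray → back edge
First back edge: E → I.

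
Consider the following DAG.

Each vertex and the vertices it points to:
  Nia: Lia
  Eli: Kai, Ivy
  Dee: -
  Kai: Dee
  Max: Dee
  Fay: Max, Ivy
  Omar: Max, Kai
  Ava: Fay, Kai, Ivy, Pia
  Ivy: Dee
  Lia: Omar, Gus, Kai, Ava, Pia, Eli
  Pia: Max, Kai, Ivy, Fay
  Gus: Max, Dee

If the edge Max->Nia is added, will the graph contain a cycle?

Yes

Adding Max→Nia creates a cycle iff Nia can already reach Max.
Path from Nia: Nia → Lia → Omar → Max.
So Nia → … → Max → Nia is a cycle.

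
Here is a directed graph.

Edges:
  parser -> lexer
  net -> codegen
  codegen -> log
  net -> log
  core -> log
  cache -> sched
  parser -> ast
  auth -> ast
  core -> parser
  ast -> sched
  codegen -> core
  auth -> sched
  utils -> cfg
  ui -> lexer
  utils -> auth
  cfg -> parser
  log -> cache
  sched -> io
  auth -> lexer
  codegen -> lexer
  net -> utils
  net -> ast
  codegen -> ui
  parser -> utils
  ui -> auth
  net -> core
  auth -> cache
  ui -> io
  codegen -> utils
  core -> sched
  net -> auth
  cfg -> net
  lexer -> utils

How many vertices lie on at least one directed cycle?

9

A vertex is on a directed cycle iff it belongs to a strongly connected component of size ≥ 2 (or has a self-loop).
The vertices on cycles are {ui, cfg, net, auth, core, lexer, utils, parser, codegen} — 9 in total.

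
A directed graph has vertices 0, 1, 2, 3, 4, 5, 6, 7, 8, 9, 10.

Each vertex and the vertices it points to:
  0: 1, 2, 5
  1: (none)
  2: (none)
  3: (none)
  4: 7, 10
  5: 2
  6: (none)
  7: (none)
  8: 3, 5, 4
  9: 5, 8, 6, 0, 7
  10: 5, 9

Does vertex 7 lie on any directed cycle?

7 lies on a cycle iff there is a path from 7 back to itself.
Exploring from 7, it never reaches itself; equivalently, its strongly connected component is a singleton.

No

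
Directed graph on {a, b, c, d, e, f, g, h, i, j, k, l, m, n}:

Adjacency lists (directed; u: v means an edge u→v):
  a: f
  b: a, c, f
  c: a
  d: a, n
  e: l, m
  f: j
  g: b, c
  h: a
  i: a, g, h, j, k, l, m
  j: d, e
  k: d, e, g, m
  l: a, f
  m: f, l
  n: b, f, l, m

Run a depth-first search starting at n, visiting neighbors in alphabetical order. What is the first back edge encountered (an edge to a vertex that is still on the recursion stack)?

DFS from n (visiting neighbors in alphabetical order); mark gray on enter, black on exit:
n gray
  b gray
    a gray
      f gray
        j gray
          d gray
            d→a: a is gray → back edge
First back edge: d → a.

d→a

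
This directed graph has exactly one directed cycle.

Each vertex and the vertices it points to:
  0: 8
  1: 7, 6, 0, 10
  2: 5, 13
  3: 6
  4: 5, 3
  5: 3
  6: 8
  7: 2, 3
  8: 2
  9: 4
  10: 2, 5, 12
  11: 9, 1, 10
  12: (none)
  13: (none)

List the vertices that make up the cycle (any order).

2, 3, 5, 6, 8

DFS with gray/black marking from 8:
8 gray
  2 gray
    5 gray
      3 gray
        6 gray
          6→8: 8 is gray → back edge
Back edge closes the cycle 8 → 2 → 5 → 3 → 6 → 8; its vertices are {2, 3, 5, 6, 8}.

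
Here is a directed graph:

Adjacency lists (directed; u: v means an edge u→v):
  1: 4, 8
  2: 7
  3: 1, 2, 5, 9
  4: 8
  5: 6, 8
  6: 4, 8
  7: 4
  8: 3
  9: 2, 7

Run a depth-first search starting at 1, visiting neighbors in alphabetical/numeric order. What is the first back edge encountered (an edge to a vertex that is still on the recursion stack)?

3→1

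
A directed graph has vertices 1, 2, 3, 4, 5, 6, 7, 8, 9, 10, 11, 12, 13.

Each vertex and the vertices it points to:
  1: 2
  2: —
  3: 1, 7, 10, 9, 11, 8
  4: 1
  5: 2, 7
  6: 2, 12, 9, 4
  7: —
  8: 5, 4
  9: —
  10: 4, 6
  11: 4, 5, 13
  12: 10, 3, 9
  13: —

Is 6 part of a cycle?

6 is on a cycle iff 6 can reach itself via ≥1 edge.
6 → 12 → 10 → 6 — yes.

Yes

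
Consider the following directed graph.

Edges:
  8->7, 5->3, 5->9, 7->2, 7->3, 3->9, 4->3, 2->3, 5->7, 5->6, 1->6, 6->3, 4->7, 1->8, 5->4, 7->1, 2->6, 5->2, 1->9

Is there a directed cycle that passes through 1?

Yes

1 is on a cycle iff 1 can reach itself via ≥1 edge.
1 → 8 → 7 → 1 — yes.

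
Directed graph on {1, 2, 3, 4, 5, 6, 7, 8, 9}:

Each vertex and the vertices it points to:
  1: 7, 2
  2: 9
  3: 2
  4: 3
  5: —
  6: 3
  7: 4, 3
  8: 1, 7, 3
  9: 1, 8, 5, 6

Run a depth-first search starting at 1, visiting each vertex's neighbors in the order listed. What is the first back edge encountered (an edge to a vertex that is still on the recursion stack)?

9→1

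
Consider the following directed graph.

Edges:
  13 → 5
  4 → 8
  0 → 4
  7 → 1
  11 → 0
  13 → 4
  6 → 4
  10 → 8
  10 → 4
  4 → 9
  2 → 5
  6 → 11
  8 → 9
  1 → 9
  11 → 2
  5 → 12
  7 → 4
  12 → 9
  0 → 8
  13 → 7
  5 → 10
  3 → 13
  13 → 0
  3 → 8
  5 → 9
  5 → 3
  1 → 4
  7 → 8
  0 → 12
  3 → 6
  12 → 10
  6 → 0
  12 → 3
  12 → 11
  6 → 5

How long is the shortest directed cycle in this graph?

3

For each vertex v, BFS finds the shortest path from v back to v.
The shortest such closed walk is 3 → 6 → 5 → 3, length 3.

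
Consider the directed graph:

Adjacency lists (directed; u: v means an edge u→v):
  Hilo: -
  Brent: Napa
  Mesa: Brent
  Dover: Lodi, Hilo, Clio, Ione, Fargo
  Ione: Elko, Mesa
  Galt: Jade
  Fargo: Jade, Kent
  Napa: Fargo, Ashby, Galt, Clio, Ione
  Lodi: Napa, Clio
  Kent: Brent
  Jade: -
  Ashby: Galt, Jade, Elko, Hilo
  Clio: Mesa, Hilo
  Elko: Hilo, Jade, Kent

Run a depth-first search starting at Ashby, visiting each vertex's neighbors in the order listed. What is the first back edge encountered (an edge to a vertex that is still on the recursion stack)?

Fargo->Kent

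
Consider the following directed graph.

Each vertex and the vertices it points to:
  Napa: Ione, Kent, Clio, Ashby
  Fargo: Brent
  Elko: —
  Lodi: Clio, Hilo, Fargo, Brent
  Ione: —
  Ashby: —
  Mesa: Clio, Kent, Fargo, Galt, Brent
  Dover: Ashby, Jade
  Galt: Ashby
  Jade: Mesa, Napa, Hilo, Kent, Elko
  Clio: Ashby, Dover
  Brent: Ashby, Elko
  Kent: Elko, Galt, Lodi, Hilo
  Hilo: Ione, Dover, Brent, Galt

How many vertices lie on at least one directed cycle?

8

A vertex is on a directed cycle iff it belongs to a strongly connected component of size ≥ 2 (or has a self-loop).
The vertices on cycles are {Clio, Hilo, Jade, Kent, Lodi, Mesa, Napa, Dover} — 8 in total.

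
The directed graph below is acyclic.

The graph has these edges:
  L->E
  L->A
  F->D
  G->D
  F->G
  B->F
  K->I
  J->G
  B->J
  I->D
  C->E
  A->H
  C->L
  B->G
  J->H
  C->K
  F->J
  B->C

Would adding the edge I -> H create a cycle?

No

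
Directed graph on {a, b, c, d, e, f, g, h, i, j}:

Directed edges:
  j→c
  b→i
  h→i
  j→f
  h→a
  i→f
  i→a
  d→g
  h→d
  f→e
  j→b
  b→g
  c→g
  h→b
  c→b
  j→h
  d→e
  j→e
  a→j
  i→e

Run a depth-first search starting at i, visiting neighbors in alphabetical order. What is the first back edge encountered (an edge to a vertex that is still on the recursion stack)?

b→i

DFS from i (visiting neighbors in alphabetical order); mark gray on enter, black on exit:
i gray
  a gray
    j gray
      b gray
        g gray
        g black
        b→i: i is gray → back edge
First back edge: b → i.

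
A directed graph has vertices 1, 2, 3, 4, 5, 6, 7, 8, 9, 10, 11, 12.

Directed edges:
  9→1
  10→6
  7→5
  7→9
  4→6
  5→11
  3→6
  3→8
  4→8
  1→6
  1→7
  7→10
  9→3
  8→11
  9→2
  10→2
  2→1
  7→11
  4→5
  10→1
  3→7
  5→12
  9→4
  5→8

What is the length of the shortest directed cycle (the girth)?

3

For each vertex v, BFS finds the shortest path from v back to v.
The shortest such closed walk is 7 → 9 → 1 → 7, length 3.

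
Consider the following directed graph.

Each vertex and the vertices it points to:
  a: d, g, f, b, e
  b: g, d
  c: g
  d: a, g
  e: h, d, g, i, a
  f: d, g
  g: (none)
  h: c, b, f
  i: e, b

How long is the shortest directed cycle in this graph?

2

For each vertex v, BFS finds the shortest path from v back to v.
The shortest such closed walk is e → i → e, length 2.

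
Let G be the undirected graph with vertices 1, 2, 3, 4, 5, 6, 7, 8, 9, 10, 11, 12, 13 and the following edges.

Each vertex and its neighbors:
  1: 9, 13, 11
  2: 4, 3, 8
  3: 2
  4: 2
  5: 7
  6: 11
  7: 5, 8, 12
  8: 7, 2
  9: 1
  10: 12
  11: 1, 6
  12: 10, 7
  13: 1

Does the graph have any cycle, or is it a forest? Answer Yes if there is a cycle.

DFS, tracking each vertex's parent; an edge to a visited non-parent vertex closes a cycle.
Start from 9:
visit 9 (parent –)
  visit 1 (parent 9)
    1–9: parent, skip
    visit 13 (parent 1)
      13–1: parent, skip
    visit 11 (parent 1)
      11–1: parent, skip
      visit 6 (parent 11)
        6–11: parent, skip
visit 2 (parent –)
  visit 4 (parent 2)
    4–2: parent, skip
  visit 3 (parent 2)
    3–2: parent, skip
  visit 8 (parent 2)
    visit 7 (parent 8)
      visit 5 (parent 7)
        5–7: parent, skip
      7–8: parent, skip
      visit 12 (parent 7)
        visit 10 (parent 12)
          10–12: parent, skip
        12–7: parent, skip
    8–2: parent, skip
No non-parent visited neighbor found — the graph is a forest.

No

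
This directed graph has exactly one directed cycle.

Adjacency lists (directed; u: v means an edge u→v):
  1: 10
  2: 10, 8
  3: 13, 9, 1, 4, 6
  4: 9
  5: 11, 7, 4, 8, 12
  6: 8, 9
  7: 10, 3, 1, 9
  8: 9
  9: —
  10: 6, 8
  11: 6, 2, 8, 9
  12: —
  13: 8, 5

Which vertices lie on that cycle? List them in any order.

3, 5, 7, 13

DFS with gray/black marking from 5:
5 gray
  11 gray
    6 gray
      8 gray
        9 gray
        9 black
      8 black
      6→9: 9 black — skip
    6 black
    2 gray
      10 gray
        10→6: 6 black — skip
        10→8: 8 black — skip
      10 black
      2→8: 8 black — skip
    2 black
    11→8: 8 black — skip
    11→9: 9 black — skip
  11 black
  7 gray
    7→10: 10 black — skip
    3 gray
      13 gray
        13→8: 8 black — skip
        13→5: 5 is gray → back edge
Back edge closes the cycle 5 → 7 → 3 → 13 → 5; its vertices are {3, 5, 7, 13}.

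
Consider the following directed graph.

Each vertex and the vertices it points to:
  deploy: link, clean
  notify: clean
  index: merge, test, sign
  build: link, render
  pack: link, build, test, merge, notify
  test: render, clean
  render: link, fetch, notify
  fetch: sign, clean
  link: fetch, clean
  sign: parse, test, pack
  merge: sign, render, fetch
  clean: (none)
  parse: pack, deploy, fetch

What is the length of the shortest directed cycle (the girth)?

For each vertex v, BFS finds the shortest path from v back to v.
The shortest such closed walk is sign → parse → fetch → sign, length 3.

3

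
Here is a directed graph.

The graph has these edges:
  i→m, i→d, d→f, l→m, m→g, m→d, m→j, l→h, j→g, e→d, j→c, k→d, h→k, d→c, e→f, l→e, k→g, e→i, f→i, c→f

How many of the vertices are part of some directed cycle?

6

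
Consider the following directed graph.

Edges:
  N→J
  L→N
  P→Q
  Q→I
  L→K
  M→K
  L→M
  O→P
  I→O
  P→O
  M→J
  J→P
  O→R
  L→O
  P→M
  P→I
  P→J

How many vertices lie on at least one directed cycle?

6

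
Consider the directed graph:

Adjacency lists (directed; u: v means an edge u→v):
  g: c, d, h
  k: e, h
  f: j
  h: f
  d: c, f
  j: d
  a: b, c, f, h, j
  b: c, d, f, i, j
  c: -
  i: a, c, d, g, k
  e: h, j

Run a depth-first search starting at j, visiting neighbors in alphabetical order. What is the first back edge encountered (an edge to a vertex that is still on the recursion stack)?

DFS from j (visiting neighbors in alphabetical order); mark gray on enter, black on exit:
j gray
  d gray
    c gray
    c black
    f gray
      f→j: j is gray → back edge
First back edge: f → j.

f→j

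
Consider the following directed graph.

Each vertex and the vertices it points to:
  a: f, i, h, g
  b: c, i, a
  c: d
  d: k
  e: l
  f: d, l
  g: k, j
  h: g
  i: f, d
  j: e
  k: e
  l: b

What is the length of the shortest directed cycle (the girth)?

For each vertex v, BFS finds the shortest path from v back to v.
The shortest such closed walk is b → i → f → l → b, length 4.

4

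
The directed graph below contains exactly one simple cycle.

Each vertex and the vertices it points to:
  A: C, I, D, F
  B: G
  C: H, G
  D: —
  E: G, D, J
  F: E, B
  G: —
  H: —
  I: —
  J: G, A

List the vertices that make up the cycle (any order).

A, E, F, J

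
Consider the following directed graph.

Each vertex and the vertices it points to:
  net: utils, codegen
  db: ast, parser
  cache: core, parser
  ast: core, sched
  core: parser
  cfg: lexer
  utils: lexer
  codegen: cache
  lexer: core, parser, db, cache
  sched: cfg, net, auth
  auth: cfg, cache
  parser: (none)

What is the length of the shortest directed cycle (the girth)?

5

For each vertex v, BFS finds the shortest path from v back to v.
The shortest such closed walk is ast → sched → cfg → lexer → db → ast, length 5.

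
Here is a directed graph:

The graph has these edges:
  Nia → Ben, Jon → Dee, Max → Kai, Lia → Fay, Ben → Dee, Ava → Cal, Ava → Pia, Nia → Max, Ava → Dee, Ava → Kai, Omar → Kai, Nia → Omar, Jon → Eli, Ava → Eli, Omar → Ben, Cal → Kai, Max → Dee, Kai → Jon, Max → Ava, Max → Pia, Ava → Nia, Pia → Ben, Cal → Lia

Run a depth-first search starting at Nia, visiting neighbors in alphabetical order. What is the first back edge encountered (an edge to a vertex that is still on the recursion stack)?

DFS from Nia (visiting neighbors in alphabetical order); mark gray on enter, black on exit:
Nia gray
  Ben gray
    Dee gray
    Dee black
  Ben black
  Max gray
    Ava gray
      Cal gray
        Kai gray
          Jon gray
            Jon→Dee: Dee black — skip
            Eli gray
            Eli black
          Jon black
        Kai black
        Lia gray
          Fay gray
          Fay black
        Lia black
      Cal black
      Ava→Dee: Dee black — skip
      Ava→Eli: Eli black — skip
      Ava→Kai: Kai black — skip
      Ava→Nia: Nia is gray → back edge
First back edge: Ava → Nia.

Ava->Nia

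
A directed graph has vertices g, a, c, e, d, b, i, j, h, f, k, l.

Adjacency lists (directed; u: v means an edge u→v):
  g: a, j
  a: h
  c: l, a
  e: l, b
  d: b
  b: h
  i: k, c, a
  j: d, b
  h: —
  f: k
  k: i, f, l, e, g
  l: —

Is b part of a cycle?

No

b lies on a cycle iff there is a path from b back to itself.
Exploring from b, it never reaches itself; equivalently, its strongly connected component is a singleton.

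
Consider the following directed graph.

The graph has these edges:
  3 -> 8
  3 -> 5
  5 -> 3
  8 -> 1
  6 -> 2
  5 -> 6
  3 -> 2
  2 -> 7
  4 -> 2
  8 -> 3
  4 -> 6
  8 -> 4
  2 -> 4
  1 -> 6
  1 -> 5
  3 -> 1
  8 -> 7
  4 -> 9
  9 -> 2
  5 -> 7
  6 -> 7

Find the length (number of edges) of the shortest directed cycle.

2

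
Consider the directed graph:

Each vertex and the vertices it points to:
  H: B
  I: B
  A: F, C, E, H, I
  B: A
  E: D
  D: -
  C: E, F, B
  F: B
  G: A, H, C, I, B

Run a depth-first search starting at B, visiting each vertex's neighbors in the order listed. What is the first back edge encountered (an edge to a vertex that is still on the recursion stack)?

F->B

DFS from B (visiting each vertex's neighbors in the order listed); mark gray on enter, black on exit:
B gray
  A gray
    F gray
      F→B: B is gray → back edge
First back edge: F → B.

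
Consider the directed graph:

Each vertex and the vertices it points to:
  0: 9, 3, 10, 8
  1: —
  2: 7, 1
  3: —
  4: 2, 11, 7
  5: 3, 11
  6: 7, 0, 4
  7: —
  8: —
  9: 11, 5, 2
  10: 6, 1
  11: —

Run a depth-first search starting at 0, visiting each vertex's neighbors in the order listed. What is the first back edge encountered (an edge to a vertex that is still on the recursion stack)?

6→0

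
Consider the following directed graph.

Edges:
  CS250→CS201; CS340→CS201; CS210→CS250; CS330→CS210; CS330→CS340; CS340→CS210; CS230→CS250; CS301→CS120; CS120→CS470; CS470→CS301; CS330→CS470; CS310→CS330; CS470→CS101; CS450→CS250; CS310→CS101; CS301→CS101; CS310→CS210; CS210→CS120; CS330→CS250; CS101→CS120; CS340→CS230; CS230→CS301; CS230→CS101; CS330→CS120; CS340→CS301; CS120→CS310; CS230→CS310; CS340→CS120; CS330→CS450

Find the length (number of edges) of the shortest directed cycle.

3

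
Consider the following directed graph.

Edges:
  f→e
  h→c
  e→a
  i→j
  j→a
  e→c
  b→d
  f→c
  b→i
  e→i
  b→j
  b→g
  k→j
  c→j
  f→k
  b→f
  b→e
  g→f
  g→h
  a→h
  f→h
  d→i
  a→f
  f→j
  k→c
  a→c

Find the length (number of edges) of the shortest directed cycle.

3

For each vertex v, BFS finds the shortest path from v back to v.
The shortest such closed walk is f → e → a → f, length 3.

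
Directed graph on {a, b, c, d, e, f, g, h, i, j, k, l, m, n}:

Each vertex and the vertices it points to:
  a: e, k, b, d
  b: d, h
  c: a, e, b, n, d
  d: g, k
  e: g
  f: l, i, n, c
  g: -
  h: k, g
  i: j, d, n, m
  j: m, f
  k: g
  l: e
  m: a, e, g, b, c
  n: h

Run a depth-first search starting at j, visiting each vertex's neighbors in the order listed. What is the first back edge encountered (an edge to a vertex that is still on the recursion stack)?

DFS from j (visiting each vertex's neighbors in the order listed); mark gray on enter, black on exit:
j gray
  m gray
    a gray
      e gray
        g gray
        g black
      e black
      k gray
        k→g: g black — skip
      k black
      b gray
        d gray
          d→g: g black — skip
          d→k: k black — skip
        d black
        h gray
          h→k: k black — skip
          h→g: g black — skip
        h black
      b black
      a→d: d black — skip
    a black
    m→e: e black — skip
    m→g: g black — skip
    m→b: b black — skip
    c gray
      c→a: a black — skip
      c→e: e black — skip
      c→b: b black — skip
      n gray
        n→h: h black — skip
      n black
      c→d: d black — skip
    c black
  m black
  f gray
    l gray
      l→e: e black — skip
    l black
    i gray
      i→j: j is gray → back edge
First back edge: i → j.

i→j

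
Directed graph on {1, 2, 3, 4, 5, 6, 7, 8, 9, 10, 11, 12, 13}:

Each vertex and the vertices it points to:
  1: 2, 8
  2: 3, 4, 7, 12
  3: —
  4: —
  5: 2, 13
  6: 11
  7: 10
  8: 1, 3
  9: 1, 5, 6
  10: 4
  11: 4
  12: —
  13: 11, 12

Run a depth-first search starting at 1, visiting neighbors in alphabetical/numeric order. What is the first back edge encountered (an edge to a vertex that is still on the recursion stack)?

8->1

DFS from 1 (visiting neighbors in alphabetical/numeric order); mark gray on enter, black on exit:
1 gray
  2 gray
    3 gray
    3 black
    4 gray
    4 black
    7 gray
      10 gray
        10→4: 4 black — skip
      10 black
    7 black
    12 gray
    12 black
  2 black
  8 gray
    8→1: 1 is gray → back edge
First back edge: 8 → 1.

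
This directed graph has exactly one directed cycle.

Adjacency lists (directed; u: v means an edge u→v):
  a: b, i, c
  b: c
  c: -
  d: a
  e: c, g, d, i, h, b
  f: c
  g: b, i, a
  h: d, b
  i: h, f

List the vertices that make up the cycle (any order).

DFS with gray/black marking from i:
i gray
  h gray
    d gray
      a gray
        b gray
          c gray
          c black
        b black
        a→i: i is gray → back edge
Back edge closes the cycle i → h → d → a → i; its vertices are {a, d, h, i}.

a, d, h, i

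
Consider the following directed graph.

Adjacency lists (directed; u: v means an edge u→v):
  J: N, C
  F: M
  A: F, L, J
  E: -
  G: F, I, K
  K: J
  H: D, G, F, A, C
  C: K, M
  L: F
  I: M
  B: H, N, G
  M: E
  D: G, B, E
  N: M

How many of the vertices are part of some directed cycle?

6

A vertex is on a directed cycle iff it belongs to a strongly connected component of size ≥ 2 (or has a self-loop).
The vertices on cycles are {B, C, D, H, J, K} — 6 in total.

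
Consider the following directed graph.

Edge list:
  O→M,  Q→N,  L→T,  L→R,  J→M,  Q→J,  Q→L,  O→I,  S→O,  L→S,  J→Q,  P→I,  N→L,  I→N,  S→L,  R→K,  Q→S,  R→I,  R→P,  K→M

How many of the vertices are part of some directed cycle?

9

A vertex is on a directed cycle iff it belongs to a strongly connected component of size ≥ 2 (or has a self-loop).
The vertices on cycles are {I, J, L, N, O, P, Q, R, S} — 9 in total.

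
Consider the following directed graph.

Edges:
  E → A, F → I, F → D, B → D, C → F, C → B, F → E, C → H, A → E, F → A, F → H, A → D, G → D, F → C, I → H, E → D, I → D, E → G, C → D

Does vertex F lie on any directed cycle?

F is on a cycle iff F can reach itself via ≥1 edge.
F → C → F — yes.

Yes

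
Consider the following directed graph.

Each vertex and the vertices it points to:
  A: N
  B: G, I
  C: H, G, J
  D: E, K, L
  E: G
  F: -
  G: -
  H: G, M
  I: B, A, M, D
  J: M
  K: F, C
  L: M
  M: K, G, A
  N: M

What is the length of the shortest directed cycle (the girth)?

For each vertex v, BFS finds the shortest path from v back to v.
The shortest such closed walk is I → B → I, length 2.

2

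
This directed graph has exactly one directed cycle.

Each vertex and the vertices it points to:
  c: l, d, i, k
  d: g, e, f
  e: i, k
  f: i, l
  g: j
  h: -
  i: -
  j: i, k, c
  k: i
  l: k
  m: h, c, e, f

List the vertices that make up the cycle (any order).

c, d, g, j

DFS with gray/black marking from c:
c gray
  l gray
    k gray
      i gray
      i black
    k black
  l black
  d gray
    g gray
      j gray
        j→i: i black — skip
        j→k: k black — skip
        j→c: c is gray → back edge
Back edge closes the cycle c → d → g → j → c; its vertices are {c, d, g, j}.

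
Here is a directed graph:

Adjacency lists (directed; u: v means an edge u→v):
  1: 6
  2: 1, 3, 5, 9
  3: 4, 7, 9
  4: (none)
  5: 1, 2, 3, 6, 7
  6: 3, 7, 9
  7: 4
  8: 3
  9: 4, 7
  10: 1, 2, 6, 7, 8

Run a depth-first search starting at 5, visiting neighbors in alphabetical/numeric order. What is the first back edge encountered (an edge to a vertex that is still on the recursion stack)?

DFS from 5 (visiting neighbors in alphabetical/numeric order); mark gray on enter, black on exit:
5 gray
  1 gray
    6 gray
      3 gray
        4 gray
        4 black
        7 gray
          7→4: 4 black — skip
        7 black
        9 gray
          9→4: 4 black — skip
          9→7: 7 black — skip
        9 black
      3 black
      6→7: 7 black — skip
      6→9: 9 black — skip
    6 black
  1 black
  2 gray
    2→1: 1 black — skip
    2→3: 3 black — skip
    2→5: 5 is gray → back edge
First back edge: 2 → 5.

2->5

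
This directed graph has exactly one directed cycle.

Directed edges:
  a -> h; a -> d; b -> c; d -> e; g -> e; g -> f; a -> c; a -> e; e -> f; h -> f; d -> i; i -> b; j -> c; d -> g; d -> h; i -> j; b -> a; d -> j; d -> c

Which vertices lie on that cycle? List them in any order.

a, b, d, i

DFS with gray/black marking from i:
i gray
  j gray
    c gray
    c black
  j black
  b gray
    b→c: c black — skip
    a gray
      a→c: c black — skip
      e gray
        f gray
        f black
      e black
      d gray
        d→j: j black — skip
        g gray
          g→e: e black — skip
          g→f: f black — skip
        g black
        d→e: e black — skip
        d→i: i is gray → back edge
Back edge closes the cycle i → b → a → d → i; its vertices are {a, b, d, i}.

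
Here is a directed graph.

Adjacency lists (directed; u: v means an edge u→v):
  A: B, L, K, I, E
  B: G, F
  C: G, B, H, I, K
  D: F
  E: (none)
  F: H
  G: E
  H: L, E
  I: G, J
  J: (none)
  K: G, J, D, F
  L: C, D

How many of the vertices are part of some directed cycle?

7

A vertex is on a directed cycle iff it belongs to a strongly connected component of size ≥ 2 (or has a self-loop).
The vertices on cycles are {B, C, D, F, H, K, L} — 7 in total.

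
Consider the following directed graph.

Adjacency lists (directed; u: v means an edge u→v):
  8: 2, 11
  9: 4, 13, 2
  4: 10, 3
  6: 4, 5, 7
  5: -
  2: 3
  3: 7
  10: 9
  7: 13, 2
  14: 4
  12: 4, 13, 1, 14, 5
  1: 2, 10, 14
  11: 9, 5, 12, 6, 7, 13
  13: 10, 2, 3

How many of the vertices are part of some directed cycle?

7

A vertex is on a directed cycle iff it belongs to a strongly connected component of size ≥ 2 (or has a self-loop).
The vertices on cycles are {2, 3, 4, 7, 9, 10, 13} — 7 in total.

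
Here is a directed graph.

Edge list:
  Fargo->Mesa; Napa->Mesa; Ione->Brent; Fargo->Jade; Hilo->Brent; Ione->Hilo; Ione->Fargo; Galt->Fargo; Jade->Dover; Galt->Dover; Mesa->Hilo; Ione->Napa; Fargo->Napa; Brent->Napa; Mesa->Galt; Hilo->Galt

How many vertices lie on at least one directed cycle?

A vertex is on a directed cycle iff it belongs to a strongly connected component of size ≥ 2 (or has a self-loop).
The vertices on cycles are {Galt, Hilo, Mesa, Napa, Brent, Fargo} — 6 in total.

6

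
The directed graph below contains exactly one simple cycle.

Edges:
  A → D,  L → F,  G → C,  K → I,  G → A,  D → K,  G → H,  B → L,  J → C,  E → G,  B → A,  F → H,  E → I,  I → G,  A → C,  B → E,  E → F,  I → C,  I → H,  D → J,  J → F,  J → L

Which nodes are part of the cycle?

A, D, G, I, K

DFS with gray/black marking from A:
A gray
  D gray
    J gray
      C gray
      C black
      L gray
        F gray
          H gray
          H black
        F black
      L black
      J→F: F black — skip
    J black
    K gray
      I gray
        I→C: C black — skip
        G gray
          G→A: A is gray → back edge
Back edge closes the cycle A → D → K → I → G → A; its vertices are {A, D, G, I, K}.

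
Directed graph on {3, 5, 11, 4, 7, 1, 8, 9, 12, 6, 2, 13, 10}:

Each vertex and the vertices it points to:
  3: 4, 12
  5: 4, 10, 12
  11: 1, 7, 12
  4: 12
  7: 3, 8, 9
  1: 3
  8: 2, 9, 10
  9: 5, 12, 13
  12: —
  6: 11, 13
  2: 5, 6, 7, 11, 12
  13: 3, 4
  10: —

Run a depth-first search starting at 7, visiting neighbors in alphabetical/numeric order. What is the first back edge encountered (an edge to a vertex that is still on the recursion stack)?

DFS from 7 (visiting neighbors in alphabetical/numeric order); mark gray on enter, black on exit:
7 gray
  3 gray
    4 gray
      12 gray
      12 black
    4 black
    3→12: 12 black — skip
  3 black
  8 gray
    2 gray
      5 gray
        5→4: 4 black — skip
        10 gray
        10 black
        5→12: 12 black — skip
      5 black
      6 gray
        11 gray
          1 gray
            1→3: 3 black — skip
          1 black
          11→7: 7 is gray → back edge
First back edge: 11 → 7.

11→7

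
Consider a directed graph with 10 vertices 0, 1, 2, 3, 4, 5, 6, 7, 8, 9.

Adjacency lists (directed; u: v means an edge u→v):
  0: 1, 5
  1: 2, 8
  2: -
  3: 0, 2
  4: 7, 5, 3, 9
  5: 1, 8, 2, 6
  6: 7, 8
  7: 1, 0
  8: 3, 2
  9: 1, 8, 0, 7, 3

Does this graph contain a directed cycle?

Yes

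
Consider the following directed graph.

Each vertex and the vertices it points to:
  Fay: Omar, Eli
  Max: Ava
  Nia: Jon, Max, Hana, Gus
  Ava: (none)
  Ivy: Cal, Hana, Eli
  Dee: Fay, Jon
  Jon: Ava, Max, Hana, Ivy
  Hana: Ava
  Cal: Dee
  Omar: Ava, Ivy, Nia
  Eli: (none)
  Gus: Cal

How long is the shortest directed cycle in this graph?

For each vertex v, BFS finds the shortest path from v back to v.
The shortest such closed walk is Dee → Jon → Ivy → Cal → Dee, length 4.

4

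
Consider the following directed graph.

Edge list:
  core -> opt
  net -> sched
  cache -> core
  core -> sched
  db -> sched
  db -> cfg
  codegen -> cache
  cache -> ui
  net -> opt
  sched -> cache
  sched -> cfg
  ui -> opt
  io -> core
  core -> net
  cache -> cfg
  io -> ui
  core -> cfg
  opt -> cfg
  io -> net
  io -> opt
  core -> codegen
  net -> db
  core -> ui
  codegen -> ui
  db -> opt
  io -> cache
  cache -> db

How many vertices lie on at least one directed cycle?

A vertex is on a directed cycle iff it belongs to a strongly connected component of size ≥ 2 (or has a self-loop).
The vertices on cycles are {db, net, core, cache, sched, codegen} — 6 in total.

6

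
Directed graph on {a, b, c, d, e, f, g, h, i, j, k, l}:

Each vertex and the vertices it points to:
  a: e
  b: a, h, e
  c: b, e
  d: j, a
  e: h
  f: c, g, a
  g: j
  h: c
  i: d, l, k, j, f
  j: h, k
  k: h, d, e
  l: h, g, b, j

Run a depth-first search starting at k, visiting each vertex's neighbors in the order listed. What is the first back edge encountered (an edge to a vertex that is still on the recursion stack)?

e→h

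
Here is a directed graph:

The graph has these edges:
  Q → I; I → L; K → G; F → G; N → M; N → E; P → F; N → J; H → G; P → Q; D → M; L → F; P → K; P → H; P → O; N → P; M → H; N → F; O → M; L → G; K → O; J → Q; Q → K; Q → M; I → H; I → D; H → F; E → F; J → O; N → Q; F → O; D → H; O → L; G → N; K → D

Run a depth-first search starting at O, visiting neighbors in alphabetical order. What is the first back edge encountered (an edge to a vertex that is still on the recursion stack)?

E->F

DFS from O (visiting neighbors in alphabetical order); mark gray on enter, black on exit:
O gray
  L gray
    F gray
      G gray
        N gray
          E gray
            E→F: F is gray → back edge
First back edge: E → F.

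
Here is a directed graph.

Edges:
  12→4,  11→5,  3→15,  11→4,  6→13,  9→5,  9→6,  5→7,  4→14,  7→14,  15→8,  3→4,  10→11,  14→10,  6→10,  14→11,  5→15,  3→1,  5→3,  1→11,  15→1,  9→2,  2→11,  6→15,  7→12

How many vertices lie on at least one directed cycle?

A vertex is on a directed cycle iff it belongs to a strongly connected component of size ≥ 2 (or has a self-loop).
The vertices on cycles are {1, 3, 4, 5, 7, 10, 11, 12, 14, 15} — 10 in total.

10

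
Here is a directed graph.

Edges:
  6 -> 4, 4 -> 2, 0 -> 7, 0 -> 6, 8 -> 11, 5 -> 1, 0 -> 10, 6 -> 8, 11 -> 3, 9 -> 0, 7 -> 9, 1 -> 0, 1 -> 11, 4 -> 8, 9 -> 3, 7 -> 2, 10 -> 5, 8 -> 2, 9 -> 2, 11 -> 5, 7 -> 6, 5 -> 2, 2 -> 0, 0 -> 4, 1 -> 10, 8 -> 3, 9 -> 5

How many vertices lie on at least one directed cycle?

11

A vertex is on a directed cycle iff it belongs to a strongly connected component of size ≥ 2 (or has a self-loop).
The vertices on cycles are {0, 1, 2, 4, 5, 6, 7, 8, 9, 10, 11} — 11 in total.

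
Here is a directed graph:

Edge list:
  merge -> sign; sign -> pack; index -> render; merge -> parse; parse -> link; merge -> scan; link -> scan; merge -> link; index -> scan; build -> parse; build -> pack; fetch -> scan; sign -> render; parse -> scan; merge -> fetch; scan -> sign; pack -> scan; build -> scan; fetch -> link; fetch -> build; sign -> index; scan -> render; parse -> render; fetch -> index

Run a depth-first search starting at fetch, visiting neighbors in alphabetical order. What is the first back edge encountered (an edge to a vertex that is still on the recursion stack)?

DFS from fetch (visiting neighbors in alphabetical order); mark gray on enter, black on exit:
fetch gray
  build gray
    pack gray
      scan gray
        render gray
        render black
        sign gray
          index gray
            index→render: render black — skip
            index→scan: scan is gray → back edge
First back edge: index → scan.

index->scan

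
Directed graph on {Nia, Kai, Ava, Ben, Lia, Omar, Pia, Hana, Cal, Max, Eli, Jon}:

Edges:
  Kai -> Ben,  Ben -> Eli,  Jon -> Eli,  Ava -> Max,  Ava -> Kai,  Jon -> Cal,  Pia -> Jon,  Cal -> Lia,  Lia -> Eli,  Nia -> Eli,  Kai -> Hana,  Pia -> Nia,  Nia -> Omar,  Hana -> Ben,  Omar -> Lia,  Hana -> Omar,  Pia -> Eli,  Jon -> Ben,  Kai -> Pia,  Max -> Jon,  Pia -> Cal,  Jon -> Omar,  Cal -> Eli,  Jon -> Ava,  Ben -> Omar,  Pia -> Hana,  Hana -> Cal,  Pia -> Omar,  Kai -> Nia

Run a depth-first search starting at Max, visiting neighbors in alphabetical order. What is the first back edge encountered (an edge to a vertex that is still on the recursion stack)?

Pia→Jon

DFS from Max (visiting neighbors in alphabetical order); mark gray on enter, black on exit:
Max gray
  Jon gray
    Ava gray
      Kai gray
        Ben gray
          Eli gray
          Eli black
          Omar gray
            Lia gray
              Lia→Eli: Eli black — skip
            Lia black
          Omar black
        Ben black
        Hana gray
          Hana→Ben: Ben black — skip
          Cal gray
            Cal→Eli: Eli black — skip
            Cal→Lia: Lia black — skip
          Cal black
          Hana→Omar: Omar black — skip
        Hana black
        Nia gray
          Nia→Eli: Eli black — skip
          Nia→Omar: Omar black — skip
        Nia black
        Pia gray
          Pia→Cal: Cal black — skip
          Pia→Eli: Eli black — skip
          Pia→Hana: Hana black — skip
          Pia→Jon: Jon is gray → back edge
First back edge: Pia → Jon.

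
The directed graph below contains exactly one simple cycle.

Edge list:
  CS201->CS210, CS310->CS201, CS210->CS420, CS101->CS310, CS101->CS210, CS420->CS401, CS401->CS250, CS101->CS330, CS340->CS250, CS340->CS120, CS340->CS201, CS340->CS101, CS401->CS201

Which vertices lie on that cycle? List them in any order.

DFS with gray/black marking from CS210:
CS210 gray
  CS420 gray
    CS401 gray
      CS201 gray
        CS201→CS210: CS210 is gray → back edge
Back edge closes the cycle CS210 → CS420 → CS401 → CS201 → CS210; its vertices are {CS201, CS210, CS401, CS420}.

CS201, CS210, CS401, CS420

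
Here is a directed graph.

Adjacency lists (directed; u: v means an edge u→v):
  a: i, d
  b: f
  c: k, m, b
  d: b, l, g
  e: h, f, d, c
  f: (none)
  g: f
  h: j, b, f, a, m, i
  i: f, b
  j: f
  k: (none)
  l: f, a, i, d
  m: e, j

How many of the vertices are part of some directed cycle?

7

A vertex is on a directed cycle iff it belongs to a strongly connected component of size ≥ 2 (or has a self-loop).
The vertices on cycles are {a, c, d, e, h, l, m} — 7 in total.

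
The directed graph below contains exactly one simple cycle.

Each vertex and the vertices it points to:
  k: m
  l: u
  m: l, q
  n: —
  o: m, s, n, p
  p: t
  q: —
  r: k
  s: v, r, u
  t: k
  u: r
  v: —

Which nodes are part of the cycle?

k, l, m, r, u

DFS with gray/black marking from m:
m gray
  l gray
    u gray
      r gray
        k gray
          k→m: m is gray → back edge
Back edge closes the cycle m → l → u → r → k → m; its vertices are {k, l, m, r, u}.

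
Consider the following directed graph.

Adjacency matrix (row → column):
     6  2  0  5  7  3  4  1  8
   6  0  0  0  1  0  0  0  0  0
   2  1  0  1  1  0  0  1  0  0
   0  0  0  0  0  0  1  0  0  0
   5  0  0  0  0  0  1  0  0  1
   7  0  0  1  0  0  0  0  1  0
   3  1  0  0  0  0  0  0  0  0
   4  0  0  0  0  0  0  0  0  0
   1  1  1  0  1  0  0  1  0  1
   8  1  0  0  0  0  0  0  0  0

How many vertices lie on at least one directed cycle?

4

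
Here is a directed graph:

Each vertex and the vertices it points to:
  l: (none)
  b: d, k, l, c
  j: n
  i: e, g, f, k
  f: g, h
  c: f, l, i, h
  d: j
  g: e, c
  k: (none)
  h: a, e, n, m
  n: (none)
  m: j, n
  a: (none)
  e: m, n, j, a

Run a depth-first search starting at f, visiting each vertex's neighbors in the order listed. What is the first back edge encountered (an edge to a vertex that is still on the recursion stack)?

DFS from f (visiting each vertex's neighbors in the order listed); mark gray on enter, black on exit:
f gray
  g gray
    e gray
      m gray
        j gray
          n gray
          n black
        j black
        m→n: n black — skip
      m black
      e→n: n black — skip
      e→j: j black — skip
      a gray
      a black
    e black
    c gray
      c→f: f is gray → back edge
First back edge: c → f.

c→f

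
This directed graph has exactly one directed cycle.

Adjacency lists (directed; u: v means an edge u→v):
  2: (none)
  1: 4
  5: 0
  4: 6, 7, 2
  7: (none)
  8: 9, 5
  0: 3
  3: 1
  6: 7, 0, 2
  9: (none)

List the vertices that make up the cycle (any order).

0, 1, 3, 4, 6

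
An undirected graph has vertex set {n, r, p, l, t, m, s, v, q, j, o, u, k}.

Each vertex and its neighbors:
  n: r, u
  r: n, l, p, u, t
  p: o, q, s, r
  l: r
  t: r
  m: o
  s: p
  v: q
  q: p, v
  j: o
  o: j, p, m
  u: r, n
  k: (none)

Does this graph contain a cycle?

DFS, tracking each vertex's parent; an edge to a visited non-parent vertex closes a cycle.
Start from t:
visit t (parent –)
  visit r (parent t)
    visit n (parent r)
      n–r: parent, skip
      visit u (parent n)
        u–r: r visited and ≠ parent → cycle
Cycle: r – n – u – r.

Yes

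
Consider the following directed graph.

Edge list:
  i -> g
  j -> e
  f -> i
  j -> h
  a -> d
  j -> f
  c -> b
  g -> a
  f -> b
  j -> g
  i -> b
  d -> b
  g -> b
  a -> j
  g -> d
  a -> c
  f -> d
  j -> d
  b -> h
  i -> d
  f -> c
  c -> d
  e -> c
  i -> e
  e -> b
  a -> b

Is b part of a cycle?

No

b lies on a cycle iff there is a path from b back to itself.
Exploring from b, it never reaches itself; equivalently, its strongly connected component is a singleton.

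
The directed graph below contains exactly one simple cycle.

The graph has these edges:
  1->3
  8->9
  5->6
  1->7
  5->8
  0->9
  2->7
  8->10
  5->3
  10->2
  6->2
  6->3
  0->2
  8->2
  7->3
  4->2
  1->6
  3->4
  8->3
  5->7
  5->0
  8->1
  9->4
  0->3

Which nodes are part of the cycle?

2, 3, 4, 7

DFS with gray/black marking from 7:
7 gray
  3 gray
    4 gray
      2 gray
        2→7: 7 is gray → back edge
Back edge closes the cycle 7 → 3 → 4 → 2 → 7; its vertices are {2, 3, 4, 7}.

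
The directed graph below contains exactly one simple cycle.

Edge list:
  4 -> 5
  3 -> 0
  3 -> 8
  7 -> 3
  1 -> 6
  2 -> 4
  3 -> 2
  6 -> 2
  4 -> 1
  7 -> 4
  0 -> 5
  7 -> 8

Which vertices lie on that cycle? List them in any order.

1, 2, 4, 6

DFS with gray/black marking from 4:
4 gray
  5 gray
  5 black
  1 gray
    6 gray
      2 gray
        2→4: 4 is gray → back edge
Back edge closes the cycle 4 → 1 → 6 → 2 → 4; its vertices are {1, 2, 4, 6}.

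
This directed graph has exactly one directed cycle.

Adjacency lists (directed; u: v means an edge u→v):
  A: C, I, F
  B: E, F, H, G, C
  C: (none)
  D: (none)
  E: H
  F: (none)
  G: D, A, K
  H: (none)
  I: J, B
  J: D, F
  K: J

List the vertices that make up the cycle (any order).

A, B, G, I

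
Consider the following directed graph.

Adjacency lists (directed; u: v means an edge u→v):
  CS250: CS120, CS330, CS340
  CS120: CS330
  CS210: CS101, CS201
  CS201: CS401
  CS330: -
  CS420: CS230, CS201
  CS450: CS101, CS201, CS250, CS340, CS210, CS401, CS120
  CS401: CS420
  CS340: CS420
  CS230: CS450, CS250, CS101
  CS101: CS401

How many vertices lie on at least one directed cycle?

9

A vertex is on a directed cycle iff it belongs to a strongly connected component of size ≥ 2 (or has a self-loop).
The vertices on cycles are {CS101, CS201, CS210, CS230, CS250, CS340, CS401, CS420, CS450} — 9 in total.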